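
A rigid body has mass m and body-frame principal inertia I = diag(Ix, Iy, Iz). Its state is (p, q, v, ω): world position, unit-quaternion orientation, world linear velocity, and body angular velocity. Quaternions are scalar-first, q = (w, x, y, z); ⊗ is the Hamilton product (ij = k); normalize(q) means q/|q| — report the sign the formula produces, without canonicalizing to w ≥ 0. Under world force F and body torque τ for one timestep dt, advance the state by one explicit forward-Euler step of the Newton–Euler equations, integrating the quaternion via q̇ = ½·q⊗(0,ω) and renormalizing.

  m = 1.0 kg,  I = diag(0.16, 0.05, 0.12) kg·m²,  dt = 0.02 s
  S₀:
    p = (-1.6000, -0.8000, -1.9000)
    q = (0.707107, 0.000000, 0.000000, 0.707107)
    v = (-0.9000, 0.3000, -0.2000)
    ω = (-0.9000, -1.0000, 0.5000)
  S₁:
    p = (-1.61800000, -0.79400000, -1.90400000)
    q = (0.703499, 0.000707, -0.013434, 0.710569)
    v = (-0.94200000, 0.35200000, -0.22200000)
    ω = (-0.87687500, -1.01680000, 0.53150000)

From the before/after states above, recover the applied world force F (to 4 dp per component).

Δv = v₁−v₀ = (-0.04200000, 0.05200000, -0.02200000)
applied force F = (-2.1000, 2.6000, -1.1000)

F = (-2.1000, 2.6000, -1.1000)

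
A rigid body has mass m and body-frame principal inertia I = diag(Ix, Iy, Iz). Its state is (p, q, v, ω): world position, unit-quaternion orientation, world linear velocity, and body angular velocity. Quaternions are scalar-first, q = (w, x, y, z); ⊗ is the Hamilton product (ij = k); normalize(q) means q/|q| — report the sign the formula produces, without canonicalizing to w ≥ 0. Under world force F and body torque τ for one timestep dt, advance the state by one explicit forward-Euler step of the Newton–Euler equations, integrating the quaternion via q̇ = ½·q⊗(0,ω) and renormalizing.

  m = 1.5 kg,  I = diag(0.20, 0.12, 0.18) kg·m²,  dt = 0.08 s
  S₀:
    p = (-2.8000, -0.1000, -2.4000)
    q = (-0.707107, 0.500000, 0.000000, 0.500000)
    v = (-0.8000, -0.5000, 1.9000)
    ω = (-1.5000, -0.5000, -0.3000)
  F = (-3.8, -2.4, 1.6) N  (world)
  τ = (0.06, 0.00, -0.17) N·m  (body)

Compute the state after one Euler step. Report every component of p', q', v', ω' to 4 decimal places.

a = F/m = (-2.5333, -1.6000, 1.0667)
p' = p + v·dt = (-2.8640, -0.1400, -2.2480)
new velocity v' = (-1.0027, -0.6280, 1.9853)
precession coupling ω×(Iω) = (0.0090, 0.0090, -0.0600)
(τ − ω×Iω)/I = (0.2550, -0.0750, -0.6111)
ω' = ω + α·dt = (-1.4796, -0.5060, -0.3489)
q⊗(0,ω) = (0.9000000, 1.3106605, -0.2464465, -0.0378679)
q' = normalize(q + ½dt·q⊗(0,ω)) = (-0.6697, 0.5513, -0.0098, 0.4975)

p' = (-2.8640, -0.1400, -2.2480)
q' = (-0.6697, 0.5513, -0.0098, 0.4975)
v' = (-1.0027, -0.6280, 1.9853)
ω' = (-1.4796, -0.5060, -0.3489)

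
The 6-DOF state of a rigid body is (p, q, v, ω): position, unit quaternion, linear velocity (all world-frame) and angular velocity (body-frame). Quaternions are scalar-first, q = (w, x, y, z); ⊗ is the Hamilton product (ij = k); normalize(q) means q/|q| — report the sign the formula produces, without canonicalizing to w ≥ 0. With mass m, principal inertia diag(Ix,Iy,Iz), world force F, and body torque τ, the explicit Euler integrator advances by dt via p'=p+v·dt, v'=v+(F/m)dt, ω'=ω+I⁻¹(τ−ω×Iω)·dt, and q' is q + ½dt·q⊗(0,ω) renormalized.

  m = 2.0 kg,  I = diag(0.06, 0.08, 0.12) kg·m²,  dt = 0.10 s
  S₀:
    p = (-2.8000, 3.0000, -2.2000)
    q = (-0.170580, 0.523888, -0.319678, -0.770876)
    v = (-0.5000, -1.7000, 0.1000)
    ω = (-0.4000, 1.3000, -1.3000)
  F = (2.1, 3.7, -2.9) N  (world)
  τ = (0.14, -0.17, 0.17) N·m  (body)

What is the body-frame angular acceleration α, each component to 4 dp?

gyro term ω×Iω = (-0.0676, -0.0312, -0.0104)
α = I⁻¹(τ − ω×Iω) = (3.4600, -1.7350, 1.5033)

α = (3.4600, -1.7350, 1.5033)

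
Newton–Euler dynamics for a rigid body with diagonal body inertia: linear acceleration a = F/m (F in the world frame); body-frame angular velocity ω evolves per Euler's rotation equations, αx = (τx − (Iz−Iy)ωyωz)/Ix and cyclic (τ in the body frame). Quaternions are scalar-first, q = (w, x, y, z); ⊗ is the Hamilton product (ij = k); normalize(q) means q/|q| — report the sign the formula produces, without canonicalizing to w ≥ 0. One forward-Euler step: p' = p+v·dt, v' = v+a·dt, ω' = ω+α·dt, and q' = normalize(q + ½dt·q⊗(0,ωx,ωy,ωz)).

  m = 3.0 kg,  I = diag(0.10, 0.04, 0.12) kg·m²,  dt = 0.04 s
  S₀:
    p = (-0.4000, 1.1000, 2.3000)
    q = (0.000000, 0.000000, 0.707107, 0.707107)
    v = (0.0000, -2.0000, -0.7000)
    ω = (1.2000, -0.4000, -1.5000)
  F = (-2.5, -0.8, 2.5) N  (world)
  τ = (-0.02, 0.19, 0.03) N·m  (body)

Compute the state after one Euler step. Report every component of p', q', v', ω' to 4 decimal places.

p' = (-0.4000, 1.0200, 2.2720)
q' = (0.0268, -0.0155, 0.7235, 0.6896)
v' = (-0.0333, -2.0107, -0.6667)
ω' = (1.1728, -0.2460, -1.4996)

precession coupling ω×(Iω) = (0.0480, 0.0360, 0.0288)
α = I⁻¹(τ − ω×Iω) = (-0.6800, 3.8500, 0.0100)
ω' = ω + α·dt = (1.1728, -0.2460, -1.4996)
q⊗(0,ω) = (1.3435033, -0.7778177, 0.8485284, -0.8485284)
q + ½dt·q⊗(0,ω), renormalized = (0.0268, -0.0155, 0.7235, 0.6896)
p + v·dt = (-0.4000, 1.0200, 2.2720)
new velocity v' = (-0.0333, -2.0107, -0.6667)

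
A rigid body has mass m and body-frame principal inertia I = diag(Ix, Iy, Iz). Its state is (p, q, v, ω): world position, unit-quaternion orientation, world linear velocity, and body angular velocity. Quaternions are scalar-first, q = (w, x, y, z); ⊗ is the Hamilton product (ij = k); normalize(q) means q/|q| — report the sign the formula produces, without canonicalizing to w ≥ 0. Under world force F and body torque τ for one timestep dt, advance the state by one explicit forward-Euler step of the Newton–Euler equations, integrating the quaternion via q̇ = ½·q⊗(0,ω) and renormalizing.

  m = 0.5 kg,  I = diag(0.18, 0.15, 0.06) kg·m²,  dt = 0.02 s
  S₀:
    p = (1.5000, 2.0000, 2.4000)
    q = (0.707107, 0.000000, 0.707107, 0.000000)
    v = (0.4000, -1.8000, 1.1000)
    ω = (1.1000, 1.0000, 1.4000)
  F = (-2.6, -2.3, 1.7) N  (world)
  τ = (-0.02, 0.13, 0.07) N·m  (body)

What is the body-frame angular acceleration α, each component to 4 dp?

α = (0.5889, -0.3653, 1.7167)

precession coupling ω×(Iω) = (-0.1260, 0.1848, -0.0330)
angular accel α = (0.5889, -0.3653, 1.7167)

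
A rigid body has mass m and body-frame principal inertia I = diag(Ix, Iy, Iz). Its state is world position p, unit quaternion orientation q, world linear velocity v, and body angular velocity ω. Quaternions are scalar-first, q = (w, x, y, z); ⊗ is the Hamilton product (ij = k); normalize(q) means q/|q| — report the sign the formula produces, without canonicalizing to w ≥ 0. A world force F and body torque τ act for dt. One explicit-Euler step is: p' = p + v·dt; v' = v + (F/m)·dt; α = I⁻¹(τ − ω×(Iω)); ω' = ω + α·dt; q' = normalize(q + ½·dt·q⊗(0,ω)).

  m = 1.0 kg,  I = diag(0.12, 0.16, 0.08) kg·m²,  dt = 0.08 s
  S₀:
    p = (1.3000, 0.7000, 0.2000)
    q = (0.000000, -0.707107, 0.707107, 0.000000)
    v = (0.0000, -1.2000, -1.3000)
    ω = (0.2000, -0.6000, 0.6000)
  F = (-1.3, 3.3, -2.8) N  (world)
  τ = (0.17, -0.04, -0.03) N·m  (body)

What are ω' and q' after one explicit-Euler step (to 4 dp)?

ω' = (0.2941, -0.6224, 0.5748)
q' = (0.0226, -0.6897, 0.7236, 0.0113)

α = I⁻¹(τ − ω×Iω) = (1.1767, -0.2800, -0.3150)
ω' = ω + α·dt = (0.2941, -0.6224, 0.5748)
q⊗(0,ω) = (0.5656856, 0.4242642, 0.4242642, 0.2828428)
q + ½dt·q⊗(0,ω), renormalized = (0.0226, -0.6897, 0.7236, 0.0113)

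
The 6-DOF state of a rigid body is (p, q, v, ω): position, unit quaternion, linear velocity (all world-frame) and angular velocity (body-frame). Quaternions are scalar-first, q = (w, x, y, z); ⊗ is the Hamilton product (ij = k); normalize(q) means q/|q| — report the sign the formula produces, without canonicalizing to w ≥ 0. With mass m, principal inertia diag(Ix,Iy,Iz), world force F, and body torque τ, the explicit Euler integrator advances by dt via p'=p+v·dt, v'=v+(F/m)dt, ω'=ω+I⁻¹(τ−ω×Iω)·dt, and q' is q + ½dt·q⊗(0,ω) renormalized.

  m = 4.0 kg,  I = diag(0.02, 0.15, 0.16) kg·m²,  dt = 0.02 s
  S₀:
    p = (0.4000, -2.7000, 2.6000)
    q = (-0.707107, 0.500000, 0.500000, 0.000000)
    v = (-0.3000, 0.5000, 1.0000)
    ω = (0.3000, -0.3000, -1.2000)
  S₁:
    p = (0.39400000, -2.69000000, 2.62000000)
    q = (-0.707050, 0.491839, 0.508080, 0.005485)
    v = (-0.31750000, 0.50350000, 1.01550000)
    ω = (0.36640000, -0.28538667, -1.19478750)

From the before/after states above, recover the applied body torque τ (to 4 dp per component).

τ = (0.0700, 0.1600, 0.0300)

rate change Δω = (0.06640000, 0.01461333, 0.00521250)
gyro term ω₀×Iω₀ = (0.0036, 0.0504, -0.0117)
applied torque τ = (0.0700, 0.1600, 0.0300)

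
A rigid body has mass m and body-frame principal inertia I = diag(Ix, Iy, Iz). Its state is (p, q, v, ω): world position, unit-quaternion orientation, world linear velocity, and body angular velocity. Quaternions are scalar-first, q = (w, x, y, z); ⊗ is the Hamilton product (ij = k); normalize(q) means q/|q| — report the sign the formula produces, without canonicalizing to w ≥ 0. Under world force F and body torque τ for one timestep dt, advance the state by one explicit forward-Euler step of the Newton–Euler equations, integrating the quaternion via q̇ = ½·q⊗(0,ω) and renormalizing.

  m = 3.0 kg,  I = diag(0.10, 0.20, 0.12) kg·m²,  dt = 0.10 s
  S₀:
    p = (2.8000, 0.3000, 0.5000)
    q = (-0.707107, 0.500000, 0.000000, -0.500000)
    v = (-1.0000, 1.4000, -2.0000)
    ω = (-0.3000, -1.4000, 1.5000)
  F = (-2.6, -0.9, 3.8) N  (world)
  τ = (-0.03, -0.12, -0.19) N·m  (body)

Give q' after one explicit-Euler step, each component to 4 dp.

q' = (-0.6586, 0.4731, 0.0194, -0.5849)

2q̇ = q⊗(0,ω) = (0.9000000, -0.4878679, 0.3899498, -1.7606605)
updated quaternion q' = (-0.6586, 0.4731, 0.0194, -0.5849)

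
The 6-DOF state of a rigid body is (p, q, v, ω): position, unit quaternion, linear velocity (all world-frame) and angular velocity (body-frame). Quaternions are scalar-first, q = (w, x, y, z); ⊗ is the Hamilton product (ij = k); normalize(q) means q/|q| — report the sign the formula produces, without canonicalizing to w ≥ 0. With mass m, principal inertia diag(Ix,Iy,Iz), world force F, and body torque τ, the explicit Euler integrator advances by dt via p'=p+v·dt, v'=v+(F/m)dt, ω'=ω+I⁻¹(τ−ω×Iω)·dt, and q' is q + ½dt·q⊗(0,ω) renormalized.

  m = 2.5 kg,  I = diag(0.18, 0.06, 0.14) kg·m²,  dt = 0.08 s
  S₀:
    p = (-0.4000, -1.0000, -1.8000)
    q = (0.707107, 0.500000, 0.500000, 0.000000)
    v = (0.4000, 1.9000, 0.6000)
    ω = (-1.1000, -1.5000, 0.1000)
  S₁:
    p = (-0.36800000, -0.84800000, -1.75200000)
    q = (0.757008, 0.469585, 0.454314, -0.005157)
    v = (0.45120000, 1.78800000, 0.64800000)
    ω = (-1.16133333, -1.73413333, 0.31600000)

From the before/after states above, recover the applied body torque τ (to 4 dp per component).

rate change Δω = (-0.06133333, -0.23413333, 0.21600000)
ω₀×(Iω₀) = (-0.0120, -0.0044, -0.1980)
I·α + gyro = (-0.1500, -0.1800, 0.1800)

τ = (-0.1500, -0.1800, 0.1800)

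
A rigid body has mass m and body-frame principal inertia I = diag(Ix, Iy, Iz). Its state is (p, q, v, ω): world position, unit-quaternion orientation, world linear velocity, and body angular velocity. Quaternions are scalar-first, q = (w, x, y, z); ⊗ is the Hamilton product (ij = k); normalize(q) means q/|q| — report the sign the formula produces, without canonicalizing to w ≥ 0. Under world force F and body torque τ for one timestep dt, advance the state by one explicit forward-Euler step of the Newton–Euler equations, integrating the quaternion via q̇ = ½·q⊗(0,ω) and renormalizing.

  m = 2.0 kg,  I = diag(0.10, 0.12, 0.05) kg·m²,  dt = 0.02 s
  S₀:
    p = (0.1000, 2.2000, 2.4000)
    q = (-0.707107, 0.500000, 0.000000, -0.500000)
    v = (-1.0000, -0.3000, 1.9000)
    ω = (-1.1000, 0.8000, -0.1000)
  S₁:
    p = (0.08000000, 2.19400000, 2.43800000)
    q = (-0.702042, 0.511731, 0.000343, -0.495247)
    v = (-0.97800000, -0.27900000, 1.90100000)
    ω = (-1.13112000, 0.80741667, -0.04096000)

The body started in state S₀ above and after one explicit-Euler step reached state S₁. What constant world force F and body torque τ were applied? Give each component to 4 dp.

ω₁ − ω₀ = (-0.03112000, 0.00741667, 0.05904000)
gyro term ω₀×Iω₀ = (0.0056, 0.0055, -0.0176)
τ = I·(Δω/dt) + ω₀×(Iω₀) = (-0.1500, 0.0500, 0.1300)
Δv = v₁−v₀ = (0.02200000, 0.02100000, 0.00100000)
F = m·Δv/dt = (2.2000, 2.1000, 0.1000)

F = (2.2000, 2.1000, 0.1000)
τ = (-0.1500, 0.0500, 0.1300)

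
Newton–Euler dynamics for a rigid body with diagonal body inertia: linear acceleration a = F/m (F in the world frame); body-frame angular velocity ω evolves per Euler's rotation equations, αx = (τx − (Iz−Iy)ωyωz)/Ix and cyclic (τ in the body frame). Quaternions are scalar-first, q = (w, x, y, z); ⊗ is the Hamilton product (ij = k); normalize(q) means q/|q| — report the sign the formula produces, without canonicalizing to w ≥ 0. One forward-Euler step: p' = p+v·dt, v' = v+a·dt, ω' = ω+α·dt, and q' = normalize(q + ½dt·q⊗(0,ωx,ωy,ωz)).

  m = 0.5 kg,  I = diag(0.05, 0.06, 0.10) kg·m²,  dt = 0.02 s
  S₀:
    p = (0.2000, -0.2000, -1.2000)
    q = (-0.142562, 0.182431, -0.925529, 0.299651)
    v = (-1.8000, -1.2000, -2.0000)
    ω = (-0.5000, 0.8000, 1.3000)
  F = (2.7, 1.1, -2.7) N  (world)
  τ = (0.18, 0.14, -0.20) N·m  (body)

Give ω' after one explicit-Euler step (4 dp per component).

ω' = (-0.4446, 0.8358, 1.2608)

ω×(Iω) gyroscopic = (0.0416, 0.0325, -0.0040)
α = I⁻¹(τ − ω×Iω) = (2.7680, 1.7917, -1.9600)
new body rate ω' = (-0.4446, 0.8358, 1.2608)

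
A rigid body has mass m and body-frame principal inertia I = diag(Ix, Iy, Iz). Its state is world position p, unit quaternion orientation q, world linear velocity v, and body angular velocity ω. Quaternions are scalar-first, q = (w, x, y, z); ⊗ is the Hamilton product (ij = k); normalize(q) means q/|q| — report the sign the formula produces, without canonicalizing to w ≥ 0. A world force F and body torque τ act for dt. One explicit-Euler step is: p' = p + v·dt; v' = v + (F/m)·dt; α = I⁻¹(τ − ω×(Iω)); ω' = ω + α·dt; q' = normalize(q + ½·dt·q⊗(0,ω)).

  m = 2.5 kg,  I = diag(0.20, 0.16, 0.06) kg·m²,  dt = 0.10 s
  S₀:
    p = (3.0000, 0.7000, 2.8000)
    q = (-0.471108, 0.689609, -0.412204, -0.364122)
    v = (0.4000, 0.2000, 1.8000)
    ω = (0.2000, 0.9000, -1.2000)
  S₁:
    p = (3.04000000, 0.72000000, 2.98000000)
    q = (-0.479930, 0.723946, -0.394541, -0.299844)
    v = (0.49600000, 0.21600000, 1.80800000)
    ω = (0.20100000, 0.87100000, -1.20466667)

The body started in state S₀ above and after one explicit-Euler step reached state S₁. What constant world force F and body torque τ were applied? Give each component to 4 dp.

F = (2.4000, 0.4000, 0.2000)
τ = (0.1100, -0.0800, -0.0100)

Δv = v₁−v₀ = (0.09600000, 0.01600000, 0.00800000)
applied force F = (2.4000, 0.4000, 0.2000)
Δω = ω₁−ω₀ = (0.00100000, -0.02900000, -0.00466667)
precession coupling = (0.1080, -0.0336, -0.0072)
applied torque τ = (0.1100, -0.0800, -0.0100)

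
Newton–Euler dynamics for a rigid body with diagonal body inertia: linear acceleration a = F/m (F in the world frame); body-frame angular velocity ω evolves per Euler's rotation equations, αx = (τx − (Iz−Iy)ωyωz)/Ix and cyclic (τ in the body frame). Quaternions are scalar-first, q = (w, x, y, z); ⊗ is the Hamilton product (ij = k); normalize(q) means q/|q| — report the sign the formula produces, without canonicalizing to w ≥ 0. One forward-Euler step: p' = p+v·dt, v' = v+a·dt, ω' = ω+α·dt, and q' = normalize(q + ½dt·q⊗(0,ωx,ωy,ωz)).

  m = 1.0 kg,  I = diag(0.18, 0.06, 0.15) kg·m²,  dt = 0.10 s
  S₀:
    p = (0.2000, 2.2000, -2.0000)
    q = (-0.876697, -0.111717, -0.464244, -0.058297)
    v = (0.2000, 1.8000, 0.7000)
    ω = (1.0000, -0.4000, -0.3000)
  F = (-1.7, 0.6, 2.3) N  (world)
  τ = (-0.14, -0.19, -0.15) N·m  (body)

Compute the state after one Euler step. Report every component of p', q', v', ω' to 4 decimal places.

a = F/m = (-1.7000, 0.6000, 2.3000)
p' = p + v·dt = (0.2200, 2.3800, -1.9300)
v + (F/m)dt = (0.0300, 1.8600, 0.9300)
gyro term ω×Iω = (0.0108, -0.0090, 0.0480)
(τ − ω×Iω)/I = (-0.8378, -3.0167, -1.3200)
ω' = ω + α·dt = (0.9162, -0.7017, -0.4320)
2q̇ = q⊗(0,ω) = (-0.0914697, -0.7607426, 0.2588667, 0.7719399)
q' = normalize(q + ½dt·q⊗(0,ω)) = (-0.8799, -0.1495, -0.4506, -0.0197)

p' = (0.2200, 2.3800, -1.9300)
q' = (-0.8799, -0.1495, -0.4506, -0.0197)
v' = (0.0300, 1.8600, 0.9300)
ω' = (0.9162, -0.7017, -0.4320)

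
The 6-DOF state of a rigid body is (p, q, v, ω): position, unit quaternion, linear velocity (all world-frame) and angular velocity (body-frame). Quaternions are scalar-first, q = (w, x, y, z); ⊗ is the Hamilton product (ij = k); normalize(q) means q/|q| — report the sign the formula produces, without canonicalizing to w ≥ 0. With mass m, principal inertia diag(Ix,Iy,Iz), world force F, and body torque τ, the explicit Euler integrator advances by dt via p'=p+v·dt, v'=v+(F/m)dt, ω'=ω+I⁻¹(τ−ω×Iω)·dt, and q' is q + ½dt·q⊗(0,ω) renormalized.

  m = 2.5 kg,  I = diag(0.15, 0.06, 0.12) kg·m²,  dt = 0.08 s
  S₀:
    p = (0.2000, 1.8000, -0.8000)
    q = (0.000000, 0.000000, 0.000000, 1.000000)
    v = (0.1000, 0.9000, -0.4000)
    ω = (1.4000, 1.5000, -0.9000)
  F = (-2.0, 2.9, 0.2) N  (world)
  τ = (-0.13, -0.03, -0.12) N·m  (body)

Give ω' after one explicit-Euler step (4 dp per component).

gyro term ω×Iω = (-0.0810, -0.0378, -0.1890)
α = I⁻¹(τ − ω×Iω) = (-0.3267, 0.1300, 0.5750)
ω + α·dt = (1.3739, 1.5104, -0.8540)

ω' = (1.3739, 1.5104, -0.8540)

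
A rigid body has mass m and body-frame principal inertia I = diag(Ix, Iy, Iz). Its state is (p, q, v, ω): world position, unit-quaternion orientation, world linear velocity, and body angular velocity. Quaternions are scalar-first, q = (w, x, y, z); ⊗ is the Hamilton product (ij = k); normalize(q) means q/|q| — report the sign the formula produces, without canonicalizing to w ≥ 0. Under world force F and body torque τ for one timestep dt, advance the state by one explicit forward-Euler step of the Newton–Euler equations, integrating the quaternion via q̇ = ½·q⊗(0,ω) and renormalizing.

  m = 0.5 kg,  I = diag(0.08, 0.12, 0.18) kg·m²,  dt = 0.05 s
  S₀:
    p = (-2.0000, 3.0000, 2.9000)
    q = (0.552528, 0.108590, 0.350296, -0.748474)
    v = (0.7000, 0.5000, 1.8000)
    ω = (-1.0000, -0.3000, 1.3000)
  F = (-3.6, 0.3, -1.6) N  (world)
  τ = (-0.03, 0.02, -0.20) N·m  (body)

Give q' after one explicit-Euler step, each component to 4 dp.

q' = (0.5817, 0.1005, 0.3610, -0.7219)

Hamilton product q⊗(0,ω) = (1.1866950, -0.3216854, 0.4415486, 1.0360054)
q' = normalize(q + ½dt·q⊗(0,ω)) = (0.5817, 0.1005, 0.3610, -0.7219)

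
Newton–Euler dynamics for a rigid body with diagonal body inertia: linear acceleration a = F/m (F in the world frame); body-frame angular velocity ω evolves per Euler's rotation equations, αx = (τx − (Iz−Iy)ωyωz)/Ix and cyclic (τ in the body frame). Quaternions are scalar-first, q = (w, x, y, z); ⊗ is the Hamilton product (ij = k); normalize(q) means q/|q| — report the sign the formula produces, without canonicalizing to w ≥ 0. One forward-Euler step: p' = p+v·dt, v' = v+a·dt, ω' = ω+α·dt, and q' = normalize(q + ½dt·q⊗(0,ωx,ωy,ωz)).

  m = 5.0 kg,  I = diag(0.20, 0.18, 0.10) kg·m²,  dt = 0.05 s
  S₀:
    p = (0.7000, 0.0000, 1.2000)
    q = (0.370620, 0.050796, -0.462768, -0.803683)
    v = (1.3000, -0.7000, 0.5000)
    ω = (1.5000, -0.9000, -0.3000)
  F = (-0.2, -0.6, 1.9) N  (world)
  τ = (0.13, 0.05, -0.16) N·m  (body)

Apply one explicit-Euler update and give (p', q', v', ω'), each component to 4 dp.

p' = (0.7650, -0.0350, 1.2250)
q' = (0.3519, 0.0500, -0.5004, -0.7895)
v' = (1.2980, -0.7060, 0.5190)
ω' = (1.5379, -0.8736, -0.3935)

ω×(Iω) gyroscopic = (-0.0216, -0.0450, 0.0270)
angular accel α = (0.7580, 0.5278, -1.8700)
ω + α·dt = (1.5379, -0.8736, -0.3935)
q⊗(0,ω) = (-0.7337901, -0.0285543, -1.5238437, 0.5372496)
q + ½dt·q⊗(0,ω), renormalized = (0.3519, 0.0500, -0.5004, -0.7895)
new position p' = (0.7650, -0.0350, 1.2250)
new velocity v' = (1.2980, -0.7060, 0.5190)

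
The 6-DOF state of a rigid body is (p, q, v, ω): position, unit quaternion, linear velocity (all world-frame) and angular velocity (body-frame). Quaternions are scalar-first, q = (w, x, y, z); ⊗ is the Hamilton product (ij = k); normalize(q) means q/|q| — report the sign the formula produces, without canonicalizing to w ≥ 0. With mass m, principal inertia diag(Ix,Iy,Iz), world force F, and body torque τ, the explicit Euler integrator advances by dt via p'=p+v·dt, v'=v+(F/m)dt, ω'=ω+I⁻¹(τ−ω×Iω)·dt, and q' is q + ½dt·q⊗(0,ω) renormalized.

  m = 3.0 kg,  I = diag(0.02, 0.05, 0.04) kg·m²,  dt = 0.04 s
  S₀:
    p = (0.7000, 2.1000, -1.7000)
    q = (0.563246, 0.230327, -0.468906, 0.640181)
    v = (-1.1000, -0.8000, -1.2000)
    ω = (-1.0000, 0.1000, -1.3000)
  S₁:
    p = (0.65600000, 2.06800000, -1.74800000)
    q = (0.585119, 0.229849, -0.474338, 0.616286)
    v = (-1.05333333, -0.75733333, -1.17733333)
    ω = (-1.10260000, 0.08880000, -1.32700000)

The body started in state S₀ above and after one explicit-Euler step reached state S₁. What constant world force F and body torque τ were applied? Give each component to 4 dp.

ω₁ − ω₀ = (-0.10260000, -0.01120000, -0.02700000)
precession coupling = (0.0013, -0.0260, -0.0030)
I·α + gyro = (-0.0500, -0.0400, -0.0300)
velocity change Δv = (0.04666667, 0.04266667, 0.02266667)
F = m·Δv/dt = (3.5000, 3.2000, 1.7000)

F = (3.5000, 3.2000, 1.7000)
τ = (-0.0500, -0.0400, -0.0300)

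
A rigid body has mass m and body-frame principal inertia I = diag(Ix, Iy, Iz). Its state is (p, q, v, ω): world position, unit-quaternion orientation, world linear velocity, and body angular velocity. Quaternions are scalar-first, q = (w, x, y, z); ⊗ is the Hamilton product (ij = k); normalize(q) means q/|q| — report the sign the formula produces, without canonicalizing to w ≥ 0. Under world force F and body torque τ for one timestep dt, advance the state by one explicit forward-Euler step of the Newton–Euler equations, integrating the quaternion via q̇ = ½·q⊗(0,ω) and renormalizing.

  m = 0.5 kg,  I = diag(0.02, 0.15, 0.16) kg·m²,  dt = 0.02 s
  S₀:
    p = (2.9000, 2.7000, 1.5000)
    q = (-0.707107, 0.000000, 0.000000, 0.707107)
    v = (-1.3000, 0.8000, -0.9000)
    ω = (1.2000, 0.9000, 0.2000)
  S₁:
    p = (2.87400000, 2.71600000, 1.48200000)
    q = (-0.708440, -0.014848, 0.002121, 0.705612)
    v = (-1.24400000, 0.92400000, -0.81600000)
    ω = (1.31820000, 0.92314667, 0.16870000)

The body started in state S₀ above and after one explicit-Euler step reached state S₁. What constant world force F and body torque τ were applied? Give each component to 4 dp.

F = (1.4000, 3.1000, 2.1000)
τ = (0.1200, 0.1400, -0.1100)

Δv = v₁−v₀ = (0.05600000, 0.12400000, 0.08400000)
F = m·Δv/dt = (1.4000, 3.1000, 2.1000)
ω₁ − ω₀ = (0.11820000, 0.02314667, -0.03130000)
precession coupling = (0.0018, -0.0336, 0.1404)
τ = I·(Δω/dt) + ω₀×(Iω₀) = (0.1200, 0.1400, -0.1100)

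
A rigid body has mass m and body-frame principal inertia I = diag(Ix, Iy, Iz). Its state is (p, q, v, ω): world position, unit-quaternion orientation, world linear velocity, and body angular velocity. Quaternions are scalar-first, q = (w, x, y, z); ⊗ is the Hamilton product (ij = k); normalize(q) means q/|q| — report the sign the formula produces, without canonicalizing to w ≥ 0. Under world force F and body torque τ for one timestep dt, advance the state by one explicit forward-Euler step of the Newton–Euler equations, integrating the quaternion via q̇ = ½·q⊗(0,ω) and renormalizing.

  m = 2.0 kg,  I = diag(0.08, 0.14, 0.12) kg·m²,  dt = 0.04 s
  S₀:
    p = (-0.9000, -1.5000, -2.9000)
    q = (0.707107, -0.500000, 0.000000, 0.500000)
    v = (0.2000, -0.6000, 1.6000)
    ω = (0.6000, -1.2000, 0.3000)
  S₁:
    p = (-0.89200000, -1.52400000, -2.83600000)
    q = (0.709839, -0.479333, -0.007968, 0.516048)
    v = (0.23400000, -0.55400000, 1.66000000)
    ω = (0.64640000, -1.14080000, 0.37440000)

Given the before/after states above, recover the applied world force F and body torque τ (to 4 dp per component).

v₁ − v₀ = (0.03400000, 0.04600000, 0.06000000)
m·(v₁−v₀)/dt = (1.7000, 2.3000, 3.0000)
rate change Δω = (0.04640000, 0.05920000, 0.07440000)
gyro term ω₀×Iω₀ = (0.0072, -0.0072, -0.0432)
I·α + gyro = (0.1000, 0.2000, 0.1800)

F = (1.7000, 2.3000, 3.0000)
τ = (0.1000, 0.2000, 0.1800)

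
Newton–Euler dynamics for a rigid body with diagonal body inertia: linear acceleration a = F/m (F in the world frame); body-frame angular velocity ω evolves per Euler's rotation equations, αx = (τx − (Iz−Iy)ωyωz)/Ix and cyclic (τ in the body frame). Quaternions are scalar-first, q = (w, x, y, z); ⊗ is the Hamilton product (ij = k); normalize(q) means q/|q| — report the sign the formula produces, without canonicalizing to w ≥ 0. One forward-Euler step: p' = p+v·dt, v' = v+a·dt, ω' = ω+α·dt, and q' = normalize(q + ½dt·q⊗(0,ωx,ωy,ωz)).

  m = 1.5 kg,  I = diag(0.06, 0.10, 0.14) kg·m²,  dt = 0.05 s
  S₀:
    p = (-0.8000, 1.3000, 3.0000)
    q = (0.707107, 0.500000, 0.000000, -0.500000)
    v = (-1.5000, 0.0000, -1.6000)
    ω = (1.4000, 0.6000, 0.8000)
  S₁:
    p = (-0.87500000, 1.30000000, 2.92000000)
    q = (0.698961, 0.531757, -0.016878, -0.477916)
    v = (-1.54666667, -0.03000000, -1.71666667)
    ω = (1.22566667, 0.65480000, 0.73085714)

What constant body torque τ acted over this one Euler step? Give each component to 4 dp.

τ = (-0.1900, 0.0200, -0.1600)

rate change Δω = (-0.17433333, 0.05480000, -0.06914286)
gyro term ω₀×Iω₀ = (0.0192, -0.0896, 0.0336)
τ = I·(Δω/dt) + ω₀×(Iω₀) = (-0.1900, 0.0200, -0.1600)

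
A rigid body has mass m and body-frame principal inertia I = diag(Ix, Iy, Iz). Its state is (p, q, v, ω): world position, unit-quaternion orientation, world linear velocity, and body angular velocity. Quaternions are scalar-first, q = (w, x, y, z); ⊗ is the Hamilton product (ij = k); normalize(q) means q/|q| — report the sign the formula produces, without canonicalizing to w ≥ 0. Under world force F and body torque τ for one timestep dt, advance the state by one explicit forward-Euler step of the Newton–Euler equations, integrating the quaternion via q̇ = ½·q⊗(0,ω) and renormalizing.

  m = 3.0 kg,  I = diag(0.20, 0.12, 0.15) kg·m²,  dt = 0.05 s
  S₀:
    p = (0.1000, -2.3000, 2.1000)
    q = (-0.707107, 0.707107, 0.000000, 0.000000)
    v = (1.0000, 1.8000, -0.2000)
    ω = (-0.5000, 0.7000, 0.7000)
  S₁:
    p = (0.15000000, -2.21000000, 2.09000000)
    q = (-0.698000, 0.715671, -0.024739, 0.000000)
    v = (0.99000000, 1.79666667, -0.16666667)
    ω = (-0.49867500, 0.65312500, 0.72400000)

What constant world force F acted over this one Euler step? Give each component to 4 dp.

Δv = v₁−v₀ = (-0.01000000, -0.00333333, 0.03333333)
F = m·Δv/dt = (-0.6000, -0.2000, 2.0000)

F = (-0.6000, -0.2000, 2.0000)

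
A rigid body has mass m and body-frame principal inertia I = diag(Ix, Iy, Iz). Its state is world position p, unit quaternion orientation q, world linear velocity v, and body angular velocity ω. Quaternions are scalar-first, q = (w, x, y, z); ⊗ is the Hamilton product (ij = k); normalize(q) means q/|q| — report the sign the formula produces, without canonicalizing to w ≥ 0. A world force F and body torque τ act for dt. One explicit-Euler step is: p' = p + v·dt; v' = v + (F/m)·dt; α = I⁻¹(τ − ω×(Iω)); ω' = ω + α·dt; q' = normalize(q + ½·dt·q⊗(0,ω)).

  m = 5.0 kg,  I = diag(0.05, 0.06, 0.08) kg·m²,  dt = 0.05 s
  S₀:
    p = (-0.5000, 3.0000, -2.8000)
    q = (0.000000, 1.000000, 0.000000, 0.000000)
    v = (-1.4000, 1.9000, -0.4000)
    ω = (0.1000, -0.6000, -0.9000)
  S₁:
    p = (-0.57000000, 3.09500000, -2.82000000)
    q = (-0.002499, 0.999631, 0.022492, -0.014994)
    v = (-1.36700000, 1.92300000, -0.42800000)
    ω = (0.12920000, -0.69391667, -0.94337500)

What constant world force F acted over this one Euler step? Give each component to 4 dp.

F = (3.3000, 2.3000, -2.8000)

v₁ − v₀ = (0.03300000, 0.02300000, -0.02800000)
applied force F = (3.3000, 2.3000, -2.8000)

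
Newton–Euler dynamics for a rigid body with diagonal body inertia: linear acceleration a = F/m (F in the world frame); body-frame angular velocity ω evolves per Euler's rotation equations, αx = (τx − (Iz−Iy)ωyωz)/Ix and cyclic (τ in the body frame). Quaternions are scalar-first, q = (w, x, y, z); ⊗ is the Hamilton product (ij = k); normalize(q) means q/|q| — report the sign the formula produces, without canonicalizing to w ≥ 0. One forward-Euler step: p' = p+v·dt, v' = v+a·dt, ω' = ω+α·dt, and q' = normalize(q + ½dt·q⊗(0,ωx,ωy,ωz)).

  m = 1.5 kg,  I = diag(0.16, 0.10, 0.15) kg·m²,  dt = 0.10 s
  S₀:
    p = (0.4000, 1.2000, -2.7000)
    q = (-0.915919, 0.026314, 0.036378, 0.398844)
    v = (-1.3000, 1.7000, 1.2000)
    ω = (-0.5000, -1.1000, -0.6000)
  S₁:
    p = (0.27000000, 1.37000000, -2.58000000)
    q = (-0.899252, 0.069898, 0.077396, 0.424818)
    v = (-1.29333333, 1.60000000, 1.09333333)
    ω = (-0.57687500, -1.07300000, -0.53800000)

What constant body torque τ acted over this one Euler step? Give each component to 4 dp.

Δω = ω₁−ω₀ = (-0.07687500, 0.02700000, 0.06200000)
I·α + gyro = (-0.0900, 0.0300, 0.0600)

τ = (-0.0900, 0.0300, 0.0600)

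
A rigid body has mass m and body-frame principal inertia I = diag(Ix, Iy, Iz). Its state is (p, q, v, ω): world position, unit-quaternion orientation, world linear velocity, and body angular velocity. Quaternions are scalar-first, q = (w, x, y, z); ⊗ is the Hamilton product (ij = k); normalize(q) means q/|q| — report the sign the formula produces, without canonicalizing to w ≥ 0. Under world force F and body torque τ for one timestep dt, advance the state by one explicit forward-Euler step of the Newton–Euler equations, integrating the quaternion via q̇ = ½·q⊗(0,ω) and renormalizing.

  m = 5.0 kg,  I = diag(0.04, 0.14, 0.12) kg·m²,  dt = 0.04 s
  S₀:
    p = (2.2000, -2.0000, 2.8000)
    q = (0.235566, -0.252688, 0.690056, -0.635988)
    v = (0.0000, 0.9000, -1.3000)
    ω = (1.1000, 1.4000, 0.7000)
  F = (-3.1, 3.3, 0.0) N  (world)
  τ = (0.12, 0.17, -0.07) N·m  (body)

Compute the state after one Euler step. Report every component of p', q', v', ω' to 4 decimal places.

p' = (2.2000, -1.9640, 2.7480)
q' = (0.2305, -0.2199, 0.6857, -0.6545)
v' = (-0.0248, 0.9264, -1.3000)
ω' = (1.2396, 1.4662, 0.6253)

ω×(Iω) gyroscopic = (-0.0196, -0.0616, 0.1540)
angular accel α = (3.4900, 1.6543, -1.8667)
ω + α·dt = (1.2396, 1.4662, 0.6253)
Hamilton product q⊗(0,ω) = (-0.2429300, 1.6325450, -0.1929128, -0.9479286)
updated quaternion q' = (0.2305, -0.2199, 0.6857, -0.6545)
a = (-0.6200, 0.6600, 0.0000)
p + v·dt = (2.2000, -1.9640, 2.7480)
v' = v + a·dt = (-0.0248, 0.9264, -1.3000)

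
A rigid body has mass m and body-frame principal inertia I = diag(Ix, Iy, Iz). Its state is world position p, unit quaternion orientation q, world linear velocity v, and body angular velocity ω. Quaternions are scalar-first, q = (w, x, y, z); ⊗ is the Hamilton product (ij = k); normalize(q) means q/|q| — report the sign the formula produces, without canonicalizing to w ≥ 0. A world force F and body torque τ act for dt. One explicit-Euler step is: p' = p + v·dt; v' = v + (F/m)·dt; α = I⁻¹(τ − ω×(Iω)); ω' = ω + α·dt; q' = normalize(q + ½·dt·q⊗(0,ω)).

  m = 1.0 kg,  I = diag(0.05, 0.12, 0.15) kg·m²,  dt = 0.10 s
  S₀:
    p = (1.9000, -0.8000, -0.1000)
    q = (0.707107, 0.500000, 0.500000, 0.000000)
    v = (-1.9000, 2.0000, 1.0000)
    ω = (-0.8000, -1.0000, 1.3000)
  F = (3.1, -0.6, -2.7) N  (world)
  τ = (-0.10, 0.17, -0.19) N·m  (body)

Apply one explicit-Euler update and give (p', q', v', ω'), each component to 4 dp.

a = (3.1000, -0.6000, -2.7000)
new position p' = (1.7100, -0.6000, 0.0000)
v' = v + a·dt = (-1.5900, 1.9400, 0.7300)
precession coupling ω×(Iω) = (-0.0390, 0.1040, 0.0560)
(τ − ω×Iω)/I = (-1.2200, 0.5500, -1.6400)
new body rate ω' = (-0.9220, -0.9450, 1.1360)
Hamilton product q⊗(0,ω) = (0.9000000, 0.0843144, -1.3571070, 0.8192391)
updated quaternion q' = (0.7490, 0.5021, 0.4304, 0.0408)

p' = (1.7100, -0.6000, 0.0000)
q' = (0.7490, 0.5021, 0.4304, 0.0408)
v' = (-1.5900, 1.9400, 0.7300)
ω' = (-0.9220, -0.9450, 1.1360)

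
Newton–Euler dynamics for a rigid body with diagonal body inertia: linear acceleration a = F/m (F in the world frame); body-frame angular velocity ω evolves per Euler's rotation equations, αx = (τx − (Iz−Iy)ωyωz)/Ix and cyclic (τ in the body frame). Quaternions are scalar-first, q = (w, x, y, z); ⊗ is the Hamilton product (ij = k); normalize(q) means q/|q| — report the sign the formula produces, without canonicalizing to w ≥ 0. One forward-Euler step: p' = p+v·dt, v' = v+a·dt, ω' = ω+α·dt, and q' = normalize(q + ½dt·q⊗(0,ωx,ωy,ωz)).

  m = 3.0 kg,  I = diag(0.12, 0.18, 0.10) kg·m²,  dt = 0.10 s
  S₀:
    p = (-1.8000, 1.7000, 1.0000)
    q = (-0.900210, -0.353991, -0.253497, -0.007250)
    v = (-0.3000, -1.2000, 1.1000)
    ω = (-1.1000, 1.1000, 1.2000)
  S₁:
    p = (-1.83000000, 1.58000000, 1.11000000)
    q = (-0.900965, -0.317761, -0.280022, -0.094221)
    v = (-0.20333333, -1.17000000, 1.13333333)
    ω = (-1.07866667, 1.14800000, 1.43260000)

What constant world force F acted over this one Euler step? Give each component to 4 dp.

velocity change Δv = (0.09666667, 0.03000000, 0.03333333)
F = m·Δv/dt = (2.9000, 0.9000, 1.0000)

F = (2.9000, 0.9000, 1.0000)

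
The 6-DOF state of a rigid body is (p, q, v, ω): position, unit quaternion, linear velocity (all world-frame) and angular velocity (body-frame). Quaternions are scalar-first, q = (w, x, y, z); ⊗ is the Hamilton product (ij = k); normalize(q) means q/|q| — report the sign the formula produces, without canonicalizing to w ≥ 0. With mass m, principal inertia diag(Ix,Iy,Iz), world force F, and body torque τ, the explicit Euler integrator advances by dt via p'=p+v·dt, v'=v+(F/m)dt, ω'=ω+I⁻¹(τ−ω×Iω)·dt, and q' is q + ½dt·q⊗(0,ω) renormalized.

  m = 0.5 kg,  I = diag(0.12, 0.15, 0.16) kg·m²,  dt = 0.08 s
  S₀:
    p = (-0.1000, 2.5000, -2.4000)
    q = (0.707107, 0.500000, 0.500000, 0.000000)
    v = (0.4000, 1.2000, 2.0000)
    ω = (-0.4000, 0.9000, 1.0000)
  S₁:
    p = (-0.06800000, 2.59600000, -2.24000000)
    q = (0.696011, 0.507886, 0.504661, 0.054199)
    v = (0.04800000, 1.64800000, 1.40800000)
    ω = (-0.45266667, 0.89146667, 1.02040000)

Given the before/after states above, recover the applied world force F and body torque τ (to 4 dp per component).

F = (-2.2000, 2.8000, -3.7000)
τ = (-0.0700, 0.0000, 0.0300)

Δω = ω₁−ω₀ = (-0.05266667, -0.00853333, 0.02040000)
τ = I·(Δω/dt) + ω₀×(Iω₀) = (-0.0700, 0.0000, 0.0300)
v₁ − v₀ = (-0.35200000, 0.44800000, -0.59200000)
applied force F = (-2.2000, 2.8000, -3.7000)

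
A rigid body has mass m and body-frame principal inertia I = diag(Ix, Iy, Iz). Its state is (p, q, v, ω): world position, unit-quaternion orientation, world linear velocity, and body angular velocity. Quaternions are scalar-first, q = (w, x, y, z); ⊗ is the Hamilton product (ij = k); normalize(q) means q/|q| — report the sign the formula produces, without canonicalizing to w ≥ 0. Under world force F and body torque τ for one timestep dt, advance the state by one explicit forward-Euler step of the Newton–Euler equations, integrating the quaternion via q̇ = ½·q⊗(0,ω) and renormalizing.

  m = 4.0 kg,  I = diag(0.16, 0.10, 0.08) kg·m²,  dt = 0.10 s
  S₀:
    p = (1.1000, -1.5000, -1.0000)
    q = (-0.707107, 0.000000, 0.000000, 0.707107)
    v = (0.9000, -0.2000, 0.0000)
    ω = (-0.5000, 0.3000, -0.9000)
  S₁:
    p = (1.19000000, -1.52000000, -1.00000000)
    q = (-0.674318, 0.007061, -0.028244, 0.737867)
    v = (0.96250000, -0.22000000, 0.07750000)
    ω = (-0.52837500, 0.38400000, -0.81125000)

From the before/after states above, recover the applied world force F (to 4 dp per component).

velocity change Δv = (0.06250000, -0.02000000, 0.07750000)
applied force F = (2.5000, -0.8000, 3.1000)

F = (2.5000, -0.8000, 3.1000)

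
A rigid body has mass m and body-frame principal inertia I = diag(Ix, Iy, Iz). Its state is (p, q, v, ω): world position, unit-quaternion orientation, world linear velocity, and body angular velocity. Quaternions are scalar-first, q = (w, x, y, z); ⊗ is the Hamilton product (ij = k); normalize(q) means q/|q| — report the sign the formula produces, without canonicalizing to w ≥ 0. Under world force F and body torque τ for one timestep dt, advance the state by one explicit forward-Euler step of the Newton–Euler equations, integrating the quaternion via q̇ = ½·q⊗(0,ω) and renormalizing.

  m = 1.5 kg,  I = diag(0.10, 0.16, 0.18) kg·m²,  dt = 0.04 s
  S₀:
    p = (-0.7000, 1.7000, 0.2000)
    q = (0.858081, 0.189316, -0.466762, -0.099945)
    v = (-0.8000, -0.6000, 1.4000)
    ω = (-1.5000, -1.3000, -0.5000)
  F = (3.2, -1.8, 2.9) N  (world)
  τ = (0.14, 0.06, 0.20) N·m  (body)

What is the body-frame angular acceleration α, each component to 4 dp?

α = (1.2700, 0.7500, 0.4611)

gyro term ω×Iω = (0.0130, -0.0600, 0.1170)
(τ − ω×Iω)/I = (1.2700, 0.7500, 0.4611)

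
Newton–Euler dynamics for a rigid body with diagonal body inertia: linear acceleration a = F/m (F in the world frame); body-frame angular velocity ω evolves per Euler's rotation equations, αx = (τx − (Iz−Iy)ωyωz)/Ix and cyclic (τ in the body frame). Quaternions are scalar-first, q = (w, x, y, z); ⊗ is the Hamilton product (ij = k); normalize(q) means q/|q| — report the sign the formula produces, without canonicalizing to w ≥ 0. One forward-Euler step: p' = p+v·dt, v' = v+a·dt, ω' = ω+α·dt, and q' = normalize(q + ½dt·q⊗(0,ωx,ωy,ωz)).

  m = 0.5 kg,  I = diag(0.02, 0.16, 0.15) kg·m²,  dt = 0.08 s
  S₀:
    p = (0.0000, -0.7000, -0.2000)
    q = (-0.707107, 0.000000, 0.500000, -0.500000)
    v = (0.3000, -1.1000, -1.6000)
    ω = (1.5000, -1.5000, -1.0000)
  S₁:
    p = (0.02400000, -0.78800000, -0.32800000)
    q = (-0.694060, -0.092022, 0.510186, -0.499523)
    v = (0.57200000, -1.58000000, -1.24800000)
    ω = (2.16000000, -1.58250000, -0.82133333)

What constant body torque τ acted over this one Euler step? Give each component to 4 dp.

ω₁ − ω₀ = (0.66000000, -0.08250000, 0.17866667)
applied torque τ = (0.1500, 0.0300, 0.0200)

τ = (0.1500, 0.0300, 0.0200)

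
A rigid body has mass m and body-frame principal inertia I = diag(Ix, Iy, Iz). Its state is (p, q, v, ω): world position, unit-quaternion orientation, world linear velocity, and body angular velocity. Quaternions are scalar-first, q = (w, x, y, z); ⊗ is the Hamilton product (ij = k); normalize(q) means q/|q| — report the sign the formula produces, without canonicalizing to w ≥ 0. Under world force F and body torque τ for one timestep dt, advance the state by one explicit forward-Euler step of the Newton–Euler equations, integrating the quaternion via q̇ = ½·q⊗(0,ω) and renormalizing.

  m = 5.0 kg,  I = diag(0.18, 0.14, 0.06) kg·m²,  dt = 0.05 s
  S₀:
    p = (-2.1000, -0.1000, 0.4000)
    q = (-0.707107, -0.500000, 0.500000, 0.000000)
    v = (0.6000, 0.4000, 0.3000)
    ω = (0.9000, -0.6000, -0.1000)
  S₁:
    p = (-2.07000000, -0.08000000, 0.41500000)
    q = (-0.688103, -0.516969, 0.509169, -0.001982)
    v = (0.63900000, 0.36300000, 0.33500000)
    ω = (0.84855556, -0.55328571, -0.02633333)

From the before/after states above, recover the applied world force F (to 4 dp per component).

F = (3.9000, -3.7000, 3.5000)

Δv = v₁−v₀ = (0.03900000, -0.03700000, 0.03500000)
m·(v₁−v₀)/dt = (3.9000, -3.7000, 3.5000)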